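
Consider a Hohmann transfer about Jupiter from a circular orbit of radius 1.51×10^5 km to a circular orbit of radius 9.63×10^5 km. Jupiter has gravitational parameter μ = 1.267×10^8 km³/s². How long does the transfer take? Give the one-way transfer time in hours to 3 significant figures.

t = 32.2 hours

Transfer-ellipse semi-major axis a_t = (r₁ + r₂)/2 = (1.510×10^5 + 9.630×10^5)/2 = 5.570×10^5 km.
By Kepler's third law the transfer-orbit period is T = 2π√(a_t³/μ), so t = T/2 = 1.160×10^5 s.
Converting: 1.160×10^5 s ÷ 3600 s/hour = 32.2 hours.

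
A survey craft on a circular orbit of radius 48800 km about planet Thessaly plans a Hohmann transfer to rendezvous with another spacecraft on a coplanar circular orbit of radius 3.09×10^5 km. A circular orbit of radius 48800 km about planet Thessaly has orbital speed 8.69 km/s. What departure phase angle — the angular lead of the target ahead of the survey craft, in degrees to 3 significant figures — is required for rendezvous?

From the circular-orbit relation v² = μ/r at r = 48800 km: μ = v²r = (8.69)² × 48800 = 3.68519×10^6 km³/s².
Semi-major axis of the transfer orbit: a_t = (48800 + 3.090×10^5)/2 = 1.789×10^5 km.
Transfer time t = π√(a_t³/μ) = 1.238×10^5 s.
The target's mean motion on its circular orbit is ω₂ = √(μ/r₂³) = 1.118×10^-5 rad/s.
Angle swept by the target during transfer: ω₂·t = 1.384 rad = 79.30°.
Arrival is 180° from departure on the ellipse, so φ = 180° − 79.30° = 101°.

φ = 101°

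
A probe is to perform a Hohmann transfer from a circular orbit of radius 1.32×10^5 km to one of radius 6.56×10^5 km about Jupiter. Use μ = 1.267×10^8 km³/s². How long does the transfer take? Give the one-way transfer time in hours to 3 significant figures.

t = 19.2 hours

The Hohmann ellipse has a_t = (r₁ + r₂)/2 = 3.940×10^5 km.
By Kepler's third law the transfer-orbit period is T = 2π√(a_t³/μ), so t = T/2 = 69020 s.
Converting: 69020 s ÷ 3600 s/hour = 19.2 hours.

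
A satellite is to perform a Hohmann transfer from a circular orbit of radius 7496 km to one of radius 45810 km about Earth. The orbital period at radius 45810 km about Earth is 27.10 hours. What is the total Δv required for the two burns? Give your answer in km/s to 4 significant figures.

From Kepler's third law T² = 4π²r³/μ at r = 45810 km, T = 27.10 hours = 27.10 × 3600 s = 97560 s: μ = 4π²r³/T² = 3.98747×10^5 km³/s².
Transfer-ellipse semi-major axis a_t = (r₁ + r₂)/2 = (7496 + 45810)/2 = 26653 km.
Circular speed at r₁: v₁ = √(μ/r₁) = √(3.98747×10^5/7496) = 7.2935 km/s.
On the transfer ellipse at r₁, vis-viva equation gives v_p = √[μ(2/r₁ − 1/a_t)] = 9.5618 km/s.
First burn Δv₁ = |v_p − v₁| = 2.268 km/s.
Circular speed at r₂: v₂ = √(μ/r₂) = 2.9503 km/s.
Transfer-orbit speed at r₂: v_a = √[μ(2/r₂ − 1/a_t)] = 1.5646 km/s.
Second burn Δv₂ = |v₂ − v_a| = 1.386 km/s.
Total Δv = Δv₁ + Δv₂ = 3.654 km/s.

Δv = 3.654 km/s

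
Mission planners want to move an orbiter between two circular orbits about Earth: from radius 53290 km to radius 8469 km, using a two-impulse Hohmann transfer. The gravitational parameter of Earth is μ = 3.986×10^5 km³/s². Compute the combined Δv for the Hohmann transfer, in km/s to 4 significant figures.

Δv = 3.455 km/s

Semi-major axis of the transfer orbit: a_t = (53290 + 8469)/2 = 30879.5 km.
Circular speed at r₁: v₁ = √(μ/r₁) = √(3.986×10^5/53290) = 2.735 km/s.
On the transfer ellipse at r₁, vis-viva equation gives v_a = √[μ(2/r₁ − 1/a_t)] = 1.432 km/s.
First burn Δv₁ = |v_a − v₁| = 1.303 km/s.
Circular speed at r₂: v₂ = √(μ/r₂) = 6.860 km/s.
Transfer-orbit speed at r₂: v_p = √[μ(2/r₂ − 1/a_t)] = 9.012 km/s.
Second burn Δv₂ = |v₂ − v_p| = 2.152 km/s.
Total Δv = Δv₁ + Δv₂ = 3.455 km/s.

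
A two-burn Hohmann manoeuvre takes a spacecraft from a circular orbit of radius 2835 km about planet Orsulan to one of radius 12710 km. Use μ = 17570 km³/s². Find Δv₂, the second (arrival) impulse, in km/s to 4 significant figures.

Δv₂ = 0.4657 km/s

Transfer-ellipse semi-major axis a_t = (r₁ + r₂)/2 = (2835 + 12710)/2 = 7772.5 km.
On the circular orbit at r = 12710 km, v_c = √(μ/r) = 1.17574 km/s.
Transfer-orbit speed at the same r (vis-viva, a = a_t): v_t = √[μ(2/r − 1/a_t)] = 0.710083 km/s.
Δv₂ = |v_t − v_c| = |0.710083 − 1.17574| = 0.4657 km/s.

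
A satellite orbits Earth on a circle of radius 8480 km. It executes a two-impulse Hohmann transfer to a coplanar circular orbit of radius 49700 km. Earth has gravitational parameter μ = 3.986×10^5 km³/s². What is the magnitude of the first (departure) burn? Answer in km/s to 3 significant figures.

The Hohmann ellipse has a_t = (r₁ + r₂)/2 = 29090 km.
Circular speed at r = 8480 km: v_c = √(μ/r) = 6.856 km/s.
Transfer-orbit speed at the same r (vis-viva, a = a_t): v_t = √[μ(2/r − 1/a_t)] = 8.961 km/s.
Δv₁ = |v_t − v_c| = |8.961 − 6.856| = 2.105 km/s.

Δv₁ = 2.11 km/s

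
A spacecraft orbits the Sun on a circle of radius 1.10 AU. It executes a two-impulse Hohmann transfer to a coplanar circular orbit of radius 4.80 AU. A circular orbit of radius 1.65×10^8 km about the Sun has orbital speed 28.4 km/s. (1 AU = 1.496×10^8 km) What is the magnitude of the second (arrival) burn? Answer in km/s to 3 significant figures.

Δv₂ = 5.30 km/s

From the circular-orbit relation v² = μ/r at r = 1.65×10^8 km: μ = v²r = (28.4)² × 1.65×10^8 = 1.33082×10^11 km³/s².
In km: r₁ = 1.10 × 1.496×10^8 = 1.6456×10^8 km; r₂ = 4.80 × 1.496×10^8 = 7.1808×10^8 km.
Semi-major axis of the transfer orbit: a_t = (1.6456×10^8 + 7.1808×10^8)/2 = 4.4132×10^8 km.
On the circular orbit at r = 7.1808×10^8 km, v_c = √(μ/r) = 13.614 km/s.
Transfer-orbit speed at the same r (vis-viva, a = a_t): v_t = √[μ(2/r − 1/a_t)] = 8.3130 km/s.
Δv₂ = |v_t − v_c| = |8.3130 − 13.614| = 5.301 km/s.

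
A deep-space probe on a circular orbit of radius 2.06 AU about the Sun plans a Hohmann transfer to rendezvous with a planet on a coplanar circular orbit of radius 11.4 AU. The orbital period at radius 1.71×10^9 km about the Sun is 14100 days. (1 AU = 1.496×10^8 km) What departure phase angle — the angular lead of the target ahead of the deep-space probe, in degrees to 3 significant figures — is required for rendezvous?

φ = 98.4°

From Kepler's third law T² = 4π²r³/μ at r = 1.71×10^9 km, T = 14100 days = 14100 × 86400 s = 1.21824×10^9 s: μ = 4π²r³/T² = 1.33009×10^11 km³/s².
In km: r₁ = 2.06 × 1.496×10^8 = 3.08176×10^8 km; r₂ = 11.4 × 1.496×10^8 = 1.70544×10^9 km.
Semi-major axis of the transfer orbit: a_t = (3.08176×10^8 + 1.70544×10^9)/2 = 1.006808×10^9 km.
The half-period of the transfer ellipse is t = π√(a_t³/μ) = 2.751875×10^8 s.
Target angular speed ω₂ = √(μ/r₂³) = 5.178292×10^-9 rad/s.
Angle swept by the target during transfer: ω₂·t = 1.425001 rad = 81.647°.
The deep-space probe traverses 180° on the transfer ellipse, so the target must lead by 180° − 81.647° = 98.4°.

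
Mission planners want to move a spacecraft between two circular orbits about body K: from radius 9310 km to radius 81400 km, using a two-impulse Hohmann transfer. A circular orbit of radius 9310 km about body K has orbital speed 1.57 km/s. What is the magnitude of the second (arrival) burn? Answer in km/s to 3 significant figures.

From the circular-orbit relation v² = μ/r at r = 9310 km: μ = v²r = (1.57)² × 9310 = 22948.2 km³/s².
Semi-major axis of the transfer orbit: a_t = (9310 + 81400)/2 = 45355 km.
Circular speed at r = 81400 km: v_c = √(μ/r) = 0.5310 km/s.
Vis-viva on the transfer ellipse at r = 81400 km gives v_t = √[μ(2/r − 1/a_t)] = 0.2406 km/s.
Δv₂ = |v_t − v_c| = |0.2406 − 0.5310| = 0.2904 km/s.

Δv₂ = 0.290 km/s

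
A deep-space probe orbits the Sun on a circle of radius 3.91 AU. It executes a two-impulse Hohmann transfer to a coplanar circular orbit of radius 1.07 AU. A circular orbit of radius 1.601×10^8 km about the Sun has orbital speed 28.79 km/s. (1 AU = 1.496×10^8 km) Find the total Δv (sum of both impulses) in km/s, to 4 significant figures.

From the circular-orbit relation v² = μ/r at r = 1.601×10^8 km: μ = v²r = (28.79)² × 1.601×10^8 = 1.32701×10^11 km³/s².
In km: r₁ = 3.91 × 1.496×10^8 = 5.84936×10^8 km; r₂ = 1.07 × 1.496×10^8 = 1.60072×10^8 km.
Semi-major axis of the transfer orbit: a_t = (5.84936×10^8 + 1.60072×10^8)/2 = 3.72504×10^8 km.
Circular speed at r₁: v₁ = √(μ/r₁) = √(1.32701×10^11/5.84936×10^8) = 15.062 km/s.
Transfer-orbit speed at r₁ (vis-viva equation): v_a = √[μ(2/r₁ − 1/a_t)] = 9.8736 km/s.
First burn Δv₁ = |v_a − v₁| = 5.188 km/s.
Circular speed at r₂: v₂ = √(μ/r₂) = 28.7925 km/s.
Transfer-orbit speed at r₂: v_p = √[μ(2/r₂ − 1/a_t)] = 36.0802 km/s.
Second burn Δv₂ = |v₂ − v_p| = 7.288 km/s.
Total Δv = Δv₁ + Δv₂ = 12.48 km/s.

Δv = 12.48 km/s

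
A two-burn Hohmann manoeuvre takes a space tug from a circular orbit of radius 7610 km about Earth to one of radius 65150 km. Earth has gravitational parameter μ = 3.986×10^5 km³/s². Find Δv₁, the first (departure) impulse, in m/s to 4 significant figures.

The Hohmann ellipse has a_t = (r₁ + r₂)/2 = 36380 km.
On the circular orbit at r = 7610 km, v_c = √(μ/r) = 7.237 km/s.
Vis-viva on the transfer ellipse at r = 7610 km gives v_t = √[μ(2/r − 1/a_t)] = 9.685 km/s.
Δv₁ = |v_t − v_c| = |9.685 − 7.237| = 2.448 km/s.

Δv₁ = 2448 m/s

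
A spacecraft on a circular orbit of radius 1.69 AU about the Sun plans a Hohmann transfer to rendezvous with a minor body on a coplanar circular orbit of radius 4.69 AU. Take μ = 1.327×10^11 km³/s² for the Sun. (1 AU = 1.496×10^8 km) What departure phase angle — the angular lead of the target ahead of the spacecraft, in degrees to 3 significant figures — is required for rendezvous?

In km: r₁ = 1.69 × 1.496×10^8 = 2.52824×10^8 km; r₂ = 4.69 × 1.496×10^8 = 7.01624×10^8 km.
Semi-major axis of the transfer orbit: a_t = (2.52824×10^8 + 7.01624×10^8)/2 = 4.77224×10^8 km.
The half-period of the transfer ellipse is t = π√(a_t³/μ) = 8.991×10^7 s.
Target angular speed ω₂ = √(μ/r₂³) = 1.960×10^-8 rad/s.
Angle swept by the target during transfer: ω₂·t = 1.762 rad = 101.0°.
The spacecraft traverses 180° on the transfer ellipse, so the target must lead by 180° − 101.0° = 79.0°.

φ = 79.0°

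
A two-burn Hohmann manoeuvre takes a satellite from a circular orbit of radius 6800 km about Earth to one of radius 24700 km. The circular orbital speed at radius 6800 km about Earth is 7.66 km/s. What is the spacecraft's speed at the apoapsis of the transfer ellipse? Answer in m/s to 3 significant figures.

v = 2640 m/s

From the circular-orbit relation v² = μ/r at r = 6800 km: μ = v²r = (7.66)² × 6800 = 3.98994×10^5 km³/s².
The Hohmann ellipse has a_t = (r₁ + r₂)/2 = 15750 km.
The apoapsis of the transfer ellipse is at r = 24700 km.
Applying v² = μ(2/r − 1/a_t): v = 2.641 km/s.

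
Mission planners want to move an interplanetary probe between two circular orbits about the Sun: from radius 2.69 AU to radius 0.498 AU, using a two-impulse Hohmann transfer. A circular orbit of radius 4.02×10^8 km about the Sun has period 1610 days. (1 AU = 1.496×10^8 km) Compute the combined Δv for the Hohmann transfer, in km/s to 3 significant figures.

Δv = 20.6 km/s

From Kepler's third law T² = 4π²r³/μ at r = 4.02×10^8 km, T = 1610 days = 1610 × 86400 s = 1.39104×10^8 s: μ = 4π²r³/T² = 1.32544×10^11 km³/s².
In km: r₁ = 2.69 × 1.496×10^8 = 4.02424×10^8 km; r₂ = 0.498 × 1.496×10^8 = 7.45008×10^7 km.
The Hohmann ellipse has a_t = (r₁ + r₂)/2 = 2.384624×10^8 km.
Circular speed at r₁: v₁ = √(μ/r₁) = √(1.32544×10^11/4.02424×10^8) = 18.1484 km/s.
On the transfer ellipse at r₁, vis-viva equation gives v_a = √[μ(2/r₁ − 1/a_t)] = 10.1440 km/s.
First burn Δv₁ = |v_a − v₁| = 8.0044 km/s.
Circular speed at r₂: v₂ = √(μ/r₂) = 42.1793 km/s.
Transfer-orbit speed at r₂: v_p = √[μ(2/r₂ − 1/a_t)] = 54.7937 km/s.
Second burn Δv₂ = |v₂ − v_p| = 12.614 km/s.
Total Δv = Δv₁ + Δv₂ = 20.62 km/s.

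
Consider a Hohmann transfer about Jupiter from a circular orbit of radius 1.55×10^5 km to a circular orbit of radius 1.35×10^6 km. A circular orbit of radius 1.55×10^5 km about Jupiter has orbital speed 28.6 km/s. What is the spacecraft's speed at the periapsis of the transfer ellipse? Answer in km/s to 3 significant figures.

From the circular-orbit relation v² = μ/r at r = 1.55×10^5 km: μ = v²r = (28.6)² × 1.55×10^5 = 1.26784×10^8 km³/s².
Semi-major axis of the transfer orbit: a_t = (1.550×10^5 + 1.350×10^6)/2 = 7.525×10^5 km.
The periapsis of the transfer ellipse is at r = 1.550×10^5 km.
Applying v² = μ(2/r − 1/a_t): v = 38.31 km/s.

v = 38.3 km/s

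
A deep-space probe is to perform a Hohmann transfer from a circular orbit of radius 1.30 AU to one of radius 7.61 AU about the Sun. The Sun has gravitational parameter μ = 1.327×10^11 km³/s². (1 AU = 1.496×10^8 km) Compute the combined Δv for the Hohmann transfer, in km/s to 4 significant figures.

Δv = 12.98 km/s

In km: r₁ = 1.30 × 1.496×10^8 = 1.9448×10^8 km; r₂ = 7.61 × 1.496×10^8 = 1.138456×10^9 km.
Transfer-ellipse semi-major axis a_t = (r₁ + r₂)/2 = (1.9448×10^8 + 1.138456×10^9)/2 = 6.66468×10^8 km.
At r₁ the circular-orbit speed is v₁ = √(μ/r₁) = 26.121 km/s.
Transfer-orbit speed at r₁ (vis-viva): v_p = √[μ(2/r₁ − 1/a_t)] = 34.140 km/s.
First burn Δv₁ = |v_p − v₁| = 8.019 km/s.
At r₂, v₂ = √(μ/r₂) = 10.796 km/s.
Transfer-orbit speed at r₂: v_a = √[μ(2/r₂ − 1/a_t)] = 5.8321 km/s.
Second burn Δv₂ = |v₂ − v_a| = 4.964 km/s.
Δv = Δv₁ + Δv₂ = 8.019 + 4.964 = 12.98 km/s.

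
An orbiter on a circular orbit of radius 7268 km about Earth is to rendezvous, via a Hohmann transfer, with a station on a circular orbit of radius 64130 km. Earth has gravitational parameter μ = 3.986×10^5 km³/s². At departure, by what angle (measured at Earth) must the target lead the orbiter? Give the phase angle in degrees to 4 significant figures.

Semi-major axis of the transfer orbit: a_t = (7268 + 64130)/2 = 35699 km.
Transfer time t = π√(a_t³/μ) = 33560 s.
The target's mean motion on its circular orbit is ω₂ = √(μ/r₂³) = 3.888×10^-5 rad/s.
Angle swept by the target during transfer: ω₂·t = 1.3048 rad = 74.76°.
The orbiter traverses 180° on the transfer ellipse, so the target must lead by 180° − 74.76° = 105.2°.

φ = 105.2°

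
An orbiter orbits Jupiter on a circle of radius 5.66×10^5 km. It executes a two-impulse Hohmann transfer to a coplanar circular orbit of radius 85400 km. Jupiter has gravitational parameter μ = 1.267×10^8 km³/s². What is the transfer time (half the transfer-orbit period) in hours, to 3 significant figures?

t = 14.4 hours

The Hohmann ellipse has a_t = (r₁ + r₂)/2 = 3.257×10^5 km.
By Kepler's third law the transfer-orbit period is T = 2π√(a_t³/μ), so t = T/2 = 51880 s.
Converting: 51880 s ÷ 3600 s/hour = 14.4 hours.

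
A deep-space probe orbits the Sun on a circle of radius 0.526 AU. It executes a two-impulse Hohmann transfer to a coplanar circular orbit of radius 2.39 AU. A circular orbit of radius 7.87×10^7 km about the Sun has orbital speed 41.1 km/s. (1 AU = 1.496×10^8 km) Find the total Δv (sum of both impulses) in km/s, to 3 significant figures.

Δv = 19.2 km/s

From the circular-orbit relation v² = μ/r at r = 7.87×10^7 km: μ = v²r = (41.1)² × 7.87×10^7 = 1.32941×10^11 km³/s².
In km: r₁ = 0.526 × 1.496×10^8 = 7.86896×10^7 km; r₂ = 2.39 × 1.496×10^8 = 3.57544×10^8 km.
Semi-major axis of the transfer orbit: a_t = (7.86896×10^7 + 3.57544×10^8)/2 = 2.181168×10^8 km.
Circular speed at r₁: v₁ = √(μ/r₁) = √(1.32941×10^11/7.86896×10^7) = 41.10 km/s.
On the transfer ellipse at r₁, v² = μ(2/r − 1/a) gives v_p = √[μ(2/r₁ − 1/a_t)] = 52.62 km/s.
First burn Δv₁ = |v_p − v₁| = 11.52 km/s.
At r₂, v₂ = √(μ/r₂) = 19.283 km/s.
Transfer-orbit speed at r₂: v_a = √[μ(2/r₂ − 1/a_t)] = 11.582 km/s.
Second burn Δv₂ = |v₂ − v_a| = 7.701 km/s.
Total Δv = Δv₁ + Δv₂ = 19.22 km/s.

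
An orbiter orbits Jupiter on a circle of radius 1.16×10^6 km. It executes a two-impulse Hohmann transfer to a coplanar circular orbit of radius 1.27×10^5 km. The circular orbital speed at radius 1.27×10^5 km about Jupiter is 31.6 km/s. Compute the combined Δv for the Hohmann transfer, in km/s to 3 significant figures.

Δv = 16.6 km/s

From the circular-orbit relation v² = μ/r at r = 1.27×10^5 km: μ = v²r = (31.6)² × 1.27×10^5 = 1.26817×10^8 km³/s².
Semi-major axis of the transfer orbit: a_t = (1.160×10^6 + 1.270×10^5)/2 = 6.435×10^5 km.
At r₁ the circular-orbit speed is v₁ = √(μ/r₁) = 10.456 km/s.
Transfer-orbit speed at r₁ (vis-viva): v_a = √[μ(2/r₁ − 1/a_t)] = 4.6450 km/s.
First burn Δv₁ = |v_a − v₁| = 5.811 km/s.
Circular speed at r₂: v₂ = √(μ/r₂) = 31.60 km/s.
Transfer-orbit speed at r₂: v_p = √[μ(2/r₂ − 1/a_t)] = 42.43 km/s.
Second burn Δv₂ = |v₂ − v_p| = 10.83 km/s.
Δv = Δv₁ + Δv₂ = 5.811 + 10.83 = 16.64 km/s.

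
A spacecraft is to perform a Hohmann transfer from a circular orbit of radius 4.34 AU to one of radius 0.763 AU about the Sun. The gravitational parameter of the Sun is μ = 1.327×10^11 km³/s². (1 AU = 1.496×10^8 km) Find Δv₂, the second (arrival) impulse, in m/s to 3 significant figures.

Δv₂ = 10400 m/s

In km: r₁ = 4.34 × 1.496×10^8 = 6.49264×10^8 km; r₂ = 0.763 × 1.496×10^8 = 1.141448×10^8 km.
Semi-major axis of the transfer orbit: a_t = (6.49264×10^8 + 1.141448×10^8)/2 = 3.817044×10^8 km.
On the circular orbit at r = 1.141448×10^8 km, v_c = √(μ/r) = 34.10 km/s.
Vis-viva on the transfer ellipse at r = 1.141448×10^8 km gives v_t = √[μ(2/r − 1/a_t)] = 44.47 km/s.
Δv₂ = |v_t − v_c| = |44.47 − 34.10| = 10.37 km/s.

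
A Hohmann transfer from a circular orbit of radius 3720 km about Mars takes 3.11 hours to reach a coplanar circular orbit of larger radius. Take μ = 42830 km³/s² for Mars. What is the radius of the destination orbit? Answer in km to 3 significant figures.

Transfer time t = 3.11 hours = 11196 s, and t = π√(a_t³/μ).
So a_t = (μ t²/π²)^(1/3) = (42830 × (11196)² / π²)^(1/3) = 8163.2 km.
Since a_t = (r₁ + r₂)/2, r₂ = 2a_t − r₁ = 2×8163.2 − 3720 = 12606.4 km.

r₂ = 12600 km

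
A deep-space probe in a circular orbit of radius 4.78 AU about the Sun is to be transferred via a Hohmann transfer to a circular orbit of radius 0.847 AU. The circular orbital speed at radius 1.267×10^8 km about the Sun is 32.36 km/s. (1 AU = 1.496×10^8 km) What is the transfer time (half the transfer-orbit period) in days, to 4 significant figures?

t = 862.0 days

From the circular-orbit relation v² = μ/r at r = 1.267×10^8 km: μ = v²r = (32.36)² × 1.267×10^8 = 1.32676×10^11 km³/s².
In km: r₁ = 4.78 × 1.496×10^8 = 7.15088×10^8 km; r₂ = 0.847 × 1.496×10^8 = 1.267112×10^8 km.
Transfer-ellipse semi-major axis a_t = (r₁ + r₂)/2 = (7.15088×10^8 + 1.267112×10^8)/2 = 4.208996×10^8 km.
Half the transfer-orbit period gives t = π√(a_t³/μ) = 7.448×10^7 s.
Converting: 7.448×10^7 s ÷ 86400 s/day = 862.0 days.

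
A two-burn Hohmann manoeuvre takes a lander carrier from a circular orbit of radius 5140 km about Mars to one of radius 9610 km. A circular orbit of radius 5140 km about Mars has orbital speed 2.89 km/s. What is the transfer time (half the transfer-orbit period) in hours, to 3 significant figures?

From the circular-orbit relation v² = μ/r at r = 5140 km: μ = v²r = (2.89)² × 5140 = 42929.8 km³/s².
Transfer-ellipse semi-major axis a_t = (r₁ + r₂)/2 = (5140 + 9610)/2 = 7375 km.
By Kepler's third law the transfer-orbit period is T = 2π√(a_t³/μ), so t = T/2 = 9603 s.
Converting: 9603 s ÷ 3600 s/hour = 2.67 hours.

t = 2.67 hours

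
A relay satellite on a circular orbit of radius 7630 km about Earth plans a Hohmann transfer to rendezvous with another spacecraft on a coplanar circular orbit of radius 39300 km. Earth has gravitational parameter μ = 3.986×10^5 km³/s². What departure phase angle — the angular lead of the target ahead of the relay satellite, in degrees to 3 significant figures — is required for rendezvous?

φ = 97.0°

The Hohmann ellipse has a_t = (r₁ + r₂)/2 = 23465 km.
The half-period of the transfer ellipse is t = π√(a_t³/μ) = 17886 s.
Target angular speed ω₂ = √(μ/r₂³) = 8.1036×10^-5 rad/s.
Angle swept by the target during transfer: ω₂·t = 1.4494 rad = 83.045°.
The relay satellite traverses 180° on the transfer ellipse, so the target must lead by 180° − 83.045° = 97.0°.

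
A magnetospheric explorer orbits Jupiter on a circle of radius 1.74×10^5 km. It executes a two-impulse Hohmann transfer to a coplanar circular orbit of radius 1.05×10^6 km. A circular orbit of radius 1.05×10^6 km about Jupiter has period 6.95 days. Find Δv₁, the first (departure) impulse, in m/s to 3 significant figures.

Δv₁ = 8360 m/s

From Kepler's third law T² = 4π²r³/μ at r = 1.05×10^6 km, T = 6.95 days = 6.95 × 86400 s = 6.0048×10^5 s: μ = 4π²r³/T² = 1.26745×10^8 km³/s².
Semi-major axis of the transfer orbit: a_t = (1.740×10^5 + 1.050×10^6)/2 = 6.120×10^5 km.
Circular speed at r = 1.740×10^5 km: v_c = √(μ/r) = 26.9892 km/s.
Vis-viva on the transfer ellipse at r = 1.740×10^5 km gives v_t = √[μ(2/r − 1/a_t)] = 35.3516 km/s.
Δv₁ = |v_t − v_c| = |35.3516 − 26.9892| = 8.362 km/s.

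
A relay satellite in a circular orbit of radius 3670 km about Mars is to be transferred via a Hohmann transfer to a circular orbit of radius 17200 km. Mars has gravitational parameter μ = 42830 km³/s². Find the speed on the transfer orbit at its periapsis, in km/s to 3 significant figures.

v = 4.39 km/s

Semi-major axis of the transfer orbit: a_t = (3670 + 17200)/2 = 10435 km.
The periapsis of the transfer ellipse is at r = 3670 km.
Applying v² = μ(2/r − 1/a_t): v = 4.386 km/s.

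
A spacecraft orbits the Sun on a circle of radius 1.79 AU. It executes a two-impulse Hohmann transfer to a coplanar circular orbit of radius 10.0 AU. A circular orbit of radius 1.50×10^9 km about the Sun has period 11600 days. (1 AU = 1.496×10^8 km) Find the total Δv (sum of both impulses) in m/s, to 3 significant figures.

Δv = 11000 m/s

From Kepler's third law T² = 4π²r³/μ at r = 1.50×10^9 km, T = 11600 days = 11600 × 86400 s = 1.00224×10^9 s: μ = 4π²r³/T² = 1.32645×10^11 km³/s².
In km: r₁ = 1.79 × 1.496×10^8 = 2.67784×10^8 km; r₂ = 10.0 × 1.496×10^8 = 1.496×10^9 km.
Semi-major axis of the transfer orbit: a_t = (2.67784×10^8 + 1.496×10^9)/2 = 8.81892×10^8 km.
At r₁ the circular-orbit speed is v₁ = √(μ/r₁) = 22.2563 km/s.
On the transfer ellipse at r₁, vis-viva gives v_p = √[μ(2/r₁ − 1/a_t)] = 28.9875 km/s.
First burn Δv₁ = |v_p − v₁| = 6.731 km/s.
At r₂, v₂ = √(μ/r₂) = 9.41628 km/s.
Transfer-orbit speed at r₂: v_a = √[μ(2/r₂ − 1/a_t)] = 5.18876 km/s.
Second burn Δv₂ = |v₂ − v_a| = 4.228 km/s.
Δv = Δv₁ + Δv₂ = 6.731 + 4.228 = 10.96 km/s.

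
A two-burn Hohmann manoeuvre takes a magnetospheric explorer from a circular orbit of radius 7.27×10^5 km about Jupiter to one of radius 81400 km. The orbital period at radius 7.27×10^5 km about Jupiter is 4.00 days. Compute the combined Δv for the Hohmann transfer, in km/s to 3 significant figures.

Δv = 20.8 km/s

From Kepler's third law T² = 4π²r³/μ at r = 7.27×10^5 km, T = 4.00 days = 4.00 × 86400 s = 3.456×10^5 s: μ = 4π²r³/T² = 1.27003×10^8 km³/s².
The Hohmann ellipse has a_t = (r₁ + r₂)/2 = 4.042×10^5 km.
At r₁ the circular-orbit speed is v₁ = √(μ/r₁) = 13.217 km/s.
On the transfer ellipse at r₁, vis-viva gives v_a = √[μ(2/r₁ − 1/a_t)] = 5.9314 km/s.
First burn Δv₁ = |v_a − v₁| = 7.286 km/s.
At r₂, v₂ = √(μ/r₂) = 39.50 km/s.
Transfer-orbit speed at r₂: v_p = √[μ(2/r₂ − 1/a_t)] = 52.97 km/s.
Second burn Δv₂ = |v₂ − v_p| = 13.47 km/s.
Δv = Δv₁ + Δv₂ = 7.286 + 13.47 = 20.76 km/s.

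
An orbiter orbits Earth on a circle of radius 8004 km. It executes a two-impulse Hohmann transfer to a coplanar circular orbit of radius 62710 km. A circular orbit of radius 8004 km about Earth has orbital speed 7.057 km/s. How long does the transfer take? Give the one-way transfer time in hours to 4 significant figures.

t = 9.189 hours

From the circular-orbit relation v² = μ/r at r = 8004 km: μ = v²r = (7.057)² × 8004 = 3.98609×10^5 km³/s².
The Hohmann ellipse has a_t = (r₁ + r₂)/2 = 35357 km.
Transfer time t = π√(a_t³/μ) = π√((35357)³ / 3.98609×10^5) = 33080 s.
Converting: 33080 s ÷ 3600 s/hour = 9.189 hours.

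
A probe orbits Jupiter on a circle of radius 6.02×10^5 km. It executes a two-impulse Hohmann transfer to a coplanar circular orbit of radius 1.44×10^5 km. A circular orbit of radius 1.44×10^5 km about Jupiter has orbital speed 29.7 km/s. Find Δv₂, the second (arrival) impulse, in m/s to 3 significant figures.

From the circular-orbit relation v² = μ/r at r = 1.44×10^5 km: μ = v²r = (29.7)² × 1.44×10^5 = 1.27021×10^8 km³/s².
The Hohmann ellipse has a_t = (r₁ + r₂)/2 = 3.730×10^5 km.
On the circular orbit at r = 1.440×10^5 km, v_c = √(μ/r) = 29.700 km/s.
Transfer-orbit speed at the same r (vis-viva, a = a_t): v_t = √[μ(2/r − 1/a_t)] = 37.731 km/s.
Δv₂ = |v_t − v_c| = |37.731 − 29.700| = 8.031 km/s.

Δv₂ = 8030 m/s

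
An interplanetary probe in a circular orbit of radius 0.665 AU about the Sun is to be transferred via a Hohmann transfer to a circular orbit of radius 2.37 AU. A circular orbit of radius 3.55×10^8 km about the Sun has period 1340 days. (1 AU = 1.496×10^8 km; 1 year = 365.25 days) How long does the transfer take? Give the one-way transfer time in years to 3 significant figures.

t = 0.938 years

From Kepler's third law T² = 4π²r³/μ at r = 3.55×10^8 km, T = 1340 days = 1340 × 86400 s = 1.15776×10^8 s: μ = 4π²r³/T² = 1.31767×10^11 km³/s².
In km: r₁ = 0.665 × 1.496×10^8 = 9.9484×10^7 km; r₂ = 2.37 × 1.496×10^8 = 3.54552×10^8 km.
Transfer-ellipse semi-major axis a_t = (r₁ + r₂)/2 = (9.9484×10^7 + 3.54552×10^8)/2 = 2.27018×10^8 km.
By Kepler's third law the transfer-orbit period is T = 2π√(a_t³/μ), so t = T/2 = 2.960×10^7 s.
Converting: 2.960×10^7 s ÷ 3.15576×10^7 s/year (365.25 × 86400) = 0.938 years.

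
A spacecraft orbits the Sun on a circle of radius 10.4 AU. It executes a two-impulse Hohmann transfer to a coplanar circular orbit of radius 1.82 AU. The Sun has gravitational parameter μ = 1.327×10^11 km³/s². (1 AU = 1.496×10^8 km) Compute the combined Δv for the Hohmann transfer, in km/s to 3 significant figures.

Δv = 10.9 km/s

In km: r₁ = 10.4 × 1.496×10^8 = 1.55584×10^9 km; r₂ = 1.82 × 1.496×10^8 = 2.72272×10^8 km.
Transfer-ellipse semi-major axis a_t = (r₁ + r₂)/2 = (1.55584×10^9 + 2.72272×10^8)/2 = 9.14056×10^8 km.
At r₁ the circular-orbit speed is v₁ = √(μ/r₁) = 9.235 km/s.
Transfer-orbit speed at r₁ (v² = μ(2/r − 1/a)): v_a = √[μ(2/r₁ − 1/a_t)] = 5.040 km/s.
First burn Δv₁ = |v_a − v₁| = 4.195 km/s.
At r₂, v₂ = √(μ/r₂) = 22.0767 km/s.
Transfer-orbit speed at r₂: v_p = √[μ(2/r₂ − 1/a_t)] = 28.8025 km/s.
Second burn Δv₂ = |v₂ − v_p| = 6.726 km/s.
Δv = Δv₁ + Δv₂ = 4.195 + 6.726 = 10.92 km/s.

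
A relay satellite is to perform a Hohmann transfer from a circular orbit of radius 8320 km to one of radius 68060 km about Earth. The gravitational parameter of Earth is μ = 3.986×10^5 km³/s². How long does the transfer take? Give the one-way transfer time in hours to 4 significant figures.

Semi-major axis of the transfer orbit: a_t = (8320 + 68060)/2 = 38190 km.
Transfer time t = π√(a_t³/μ) = π√((38190)³ / 3.986×10^5) = 37140 s.
Converting: 37140 s ÷ 3600 s/hour = 10.32 hours.

t = 10.32 hours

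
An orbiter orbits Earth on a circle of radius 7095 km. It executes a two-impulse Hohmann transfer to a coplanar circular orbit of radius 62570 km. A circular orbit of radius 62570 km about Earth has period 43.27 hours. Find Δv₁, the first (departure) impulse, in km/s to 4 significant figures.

Δv₁ = 2.550 km/s

From Kepler's third law T² = 4π²r³/μ at r = 62570 km, T = 43.27 hours = 43.27 × 3600 s = 1.55772×10^5 s: μ = 4π²r³/T² = 3.98547×10^5 km³/s².
Transfer-ellipse semi-major axis a_t = (r₁ + r₂)/2 = (7095 + 62570)/2 = 34832.5 km.
Circular speed at r = 7095 km: v_c = √(μ/r) = 7.4949 km/s.
Transfer-orbit speed at the same r (vis-viva, a = a_t): v_t = √[μ(2/r − 1/a_t)] = 10.045 km/s.
Δv₁ = |v_t − v_c| = |10.045 − 7.4949| = 2.550 km/s.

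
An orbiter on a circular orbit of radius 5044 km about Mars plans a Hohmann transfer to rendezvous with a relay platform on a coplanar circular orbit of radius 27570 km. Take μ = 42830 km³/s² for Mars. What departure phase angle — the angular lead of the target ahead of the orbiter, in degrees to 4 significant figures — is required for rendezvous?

The Hohmann ellipse has a_t = (r₁ + r₂)/2 = 16307 km.
The half-period of the transfer ellipse is t = π√(a_t³/μ) = 31610 s.
Target angular speed ω₂ = √(μ/r₂³) = 4.521×10^-5 rad/s.
Angle swept by the target during transfer: ω₂·t = 1.429 rad = 81.88°.
The orbiter traverses 180° on the transfer ellipse, so the target must lead by 180° − 81.88° = 98.12°.

φ = 98.12°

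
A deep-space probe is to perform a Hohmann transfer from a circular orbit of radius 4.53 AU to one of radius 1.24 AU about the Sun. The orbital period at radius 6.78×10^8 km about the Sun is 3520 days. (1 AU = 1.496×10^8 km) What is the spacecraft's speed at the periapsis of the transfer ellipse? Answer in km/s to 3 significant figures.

From Kepler's third law T² = 4π²r³/μ at r = 6.78×10^8 km, T = 3520 days = 3520 × 86400 s = 3.04128×10^8 s: μ = 4π²r³/T² = 1.33026×10^11 km³/s².
In km: r₁ = 4.53 × 1.496×10^8 = 6.77688×10^8 km; r₂ = 1.24 × 1.496×10^8 = 1.85504×10^8 km.
Semi-major axis of the transfer orbit: a_t = (6.77688×10^8 + 1.85504×10^8)/2 = 4.31596×10^8 km.
At periapsis, r = 1.85504×10^8 km.
Vis-viva: v = √[μ(2/r − 1/a_t)] = √[1.33026×10^11 × (2/1.85504×10^8 − 1/4.31596×10^8)] = 33.56 km/s.

v = 33.6 km/s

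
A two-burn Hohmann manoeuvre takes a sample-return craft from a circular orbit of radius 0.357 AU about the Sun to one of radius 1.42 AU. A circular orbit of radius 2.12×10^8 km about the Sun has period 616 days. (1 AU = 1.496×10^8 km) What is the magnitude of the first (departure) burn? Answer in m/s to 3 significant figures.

Δv₁ = 13200 m/s

From Kepler's third law T² = 4π²r³/μ at r = 2.12×10^8 km, T = 616 days = 616 × 86400 s = 5.32224×10^7 s: μ = 4π²r³/T² = 1.32794×10^11 km³/s².
In km: r₁ = 0.357 × 1.496×10^8 = 5.34072×10^7 km; r₂ = 1.42 × 1.496×10^8 = 2.12432×10^8 km.
Transfer-ellipse semi-major axis a_t = (r₁ + r₂)/2 = (5.34072×10^7 + 2.12432×10^8)/2 = 1.329196×10^8 km.
On the circular orbit at r = 5.34072×10^7 km, v_c = √(μ/r) = 49.864 km/s.
Transfer-orbit speed at the same r (vis-viva, a = a_t): v_t = √[μ(2/r − 1/a_t)] = 63.038 km/s.
Δv₁ = |v_t − v_c| = |63.038 − 49.864| = 13.17 km/s.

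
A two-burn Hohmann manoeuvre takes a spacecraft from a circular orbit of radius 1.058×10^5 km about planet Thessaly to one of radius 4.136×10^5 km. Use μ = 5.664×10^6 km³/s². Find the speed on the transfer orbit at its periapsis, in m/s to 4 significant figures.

The Hohmann ellipse has a_t = (r₁ + r₂)/2 = 2.597×10^5 km.
The periapsis of the transfer ellipse is at r = 1.058×10^5 km.
Vis-viva: v = √[μ(2/r − 1/a_t)] = √[5.664×10^6 × (2/1.058×10^5 − 1/2.597×10^5)] = 9.234 km/s.

v = 9234 m/s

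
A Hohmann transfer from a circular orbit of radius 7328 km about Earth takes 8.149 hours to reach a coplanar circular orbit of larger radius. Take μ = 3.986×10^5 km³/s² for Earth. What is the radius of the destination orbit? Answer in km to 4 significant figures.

r₂ = 57940 km

Transfer time t = 8.149 hours = 29336.4 s, and t = π√(a_t³/μ).
So a_t = (μ t²/π²)^(1/3) = (3.986×10^5 × (29336.4)² / π²)^(1/3) = 32635 km.
Since a_t = (r₁ + r₂)/2, r₂ = 2a_t − r₁ = 2×32635 − 7328 = 57942 km.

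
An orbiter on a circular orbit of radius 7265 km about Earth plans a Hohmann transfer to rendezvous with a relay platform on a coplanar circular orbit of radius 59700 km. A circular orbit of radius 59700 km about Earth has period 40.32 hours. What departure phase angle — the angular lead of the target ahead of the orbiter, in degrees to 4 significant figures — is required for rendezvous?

φ = 104.4°

From Kepler's third law T² = 4π²r³/μ at r = 59700 km, T = 40.32 hours = 40.32 × 3600 s = 1.45152×10^5 s: μ = 4π²r³/T² = 3.98691×10^5 km³/s².
Transfer-ellipse semi-major axis a_t = (r₁ + r₂)/2 = (7265 + 59700)/2 = 33482.5 km.
Transfer time t = π√(a_t³/μ) = 30480 s.
Target angular speed ω₂ = √(μ/r₂³) = 4.329×10^-5 rad/s.
Angle swept by the target during transfer: ω₂·t = 1.3195 rad = 75.60°.
Arrival is 180° from departure on the ellipse, so φ = 180° − 75.60° = 104.4°.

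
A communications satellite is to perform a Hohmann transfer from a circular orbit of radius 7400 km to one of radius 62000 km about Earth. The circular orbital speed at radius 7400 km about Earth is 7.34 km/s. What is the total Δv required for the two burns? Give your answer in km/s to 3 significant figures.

Δv = 3.84 km/s

From the circular-orbit relation v² = μ/r at r = 7400 km: μ = v²r = (7.34)² × 7400 = 3.98679×10^5 km³/s².
The Hohmann ellipse has a_t = (r₁ + r₂)/2 = 34700 km.
Circular speed at r₁: v₁ = √(μ/r₁) = √(3.98679×10^5/7400) = 7.340 km/s.
Transfer-orbit speed at r₁ (vis-viva equation): v_p = √[μ(2/r₁ − 1/a_t)] = 9.811 km/s.
First burn Δv₁ = |v_p − v₁| = 2.471 km/s.
Circular speed at r₂: v₂ = √(μ/r₂) = 2.536 km/s.
Transfer-orbit speed at r₂: v_a = √[μ(2/r₂ − 1/a_t)] = 1.171 km/s.
Second burn Δv₂ = |v₂ − v_a| = 1.365 km/s.
Total Δv = Δv₁ + Δv₂ = 3.836 km/s.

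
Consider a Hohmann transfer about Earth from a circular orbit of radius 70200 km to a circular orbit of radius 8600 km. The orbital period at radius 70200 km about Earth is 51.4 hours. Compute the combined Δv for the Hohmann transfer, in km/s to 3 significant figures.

Δv = 3.55 km/s

From Kepler's third law T² = 4π²r³/μ at r = 70200 km, T = 51.4 hours = 51.4 × 3600 s = 1.8504×10^5 s: μ = 4π²r³/T² = 3.98878×10^5 km³/s².
The Hohmann ellipse has a_t = (r₁ + r₂)/2 = 39400 km.
Circular speed at r₁: v₁ = √(μ/r₁) = √(3.98878×10^5/70200) = 2.384 km/s.
Transfer-orbit speed at r₁ (v² = μ(2/r − 1/a)): v_a = √[μ(2/r₁ − 1/a_t)] = 1.114 km/s.
First burn Δv₁ = |v_a − v₁| = 1.270 km/s.
Circular speed at r₂: v₂ = √(μ/r₂) = 6.8104 km/s.
Transfer-orbit speed at r₂: v_p = √[μ(2/r₂ − 1/a_t)] = 9.0906 km/s.
Second burn Δv₂ = |v₂ − v_p| = 2.280 km/s.
Total Δv = Δv₁ + Δv₂ = 3.550 km/s.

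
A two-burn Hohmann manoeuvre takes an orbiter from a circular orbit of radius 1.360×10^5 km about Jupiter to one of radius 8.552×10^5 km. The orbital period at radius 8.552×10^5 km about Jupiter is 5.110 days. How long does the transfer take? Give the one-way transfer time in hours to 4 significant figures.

t = 27.05 hours

From Kepler's third law T² = 4π²r³/μ at r = 8.552×10^5 km, T = 5.110 days = 5.110 × 86400 s = 4.41504×10^5 s: μ = 4π²r³/T² = 1.26676×10^8 km³/s².
The Hohmann ellipse has a_t = (r₁ + r₂)/2 = 4.956×10^5 km.
By Kepler's third law the transfer-orbit period is T = 2π√(a_t³/μ), so t = T/2 = 97390 s.
Converting: 97390 s ÷ 3600 s/hour = 27.05 hours.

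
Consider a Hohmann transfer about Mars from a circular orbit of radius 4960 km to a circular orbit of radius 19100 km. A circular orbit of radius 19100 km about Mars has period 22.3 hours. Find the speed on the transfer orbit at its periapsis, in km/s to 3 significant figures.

v = 3.70 km/s

From Kepler's third law T² = 4π²r³/μ at r = 19100 km, T = 22.3 hours = 22.3 × 3600 s = 80280 s: μ = 4π²r³/T² = 42682.0 km³/s².
Transfer-ellipse semi-major axis a_t = (r₁ + r₂)/2 = (4960 + 19100)/2 = 12030 km.
At periapsis, r = 4960 km.
Applying v² = μ(2/r − 1/a_t): v = 3.696 km/s.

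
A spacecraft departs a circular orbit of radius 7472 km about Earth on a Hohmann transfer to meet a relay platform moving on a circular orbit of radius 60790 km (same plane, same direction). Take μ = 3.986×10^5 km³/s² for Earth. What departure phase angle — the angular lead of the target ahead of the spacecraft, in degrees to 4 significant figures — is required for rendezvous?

φ = 104.3°

The Hohmann ellipse has a_t = (r₁ + r₂)/2 = 34131 km.
Transfer time t = π√(a_t³/μ) = 31380 s.
Target angular speed ω₂ = √(μ/r₂³) = 4.212×10^-5 rad/s.
Angle swept by the target during transfer: ω₂·t = 1.3217 rad = 75.73°.
Arrival is 180° from departure on the ellipse, so φ = 180° − 75.73° = 104.3°.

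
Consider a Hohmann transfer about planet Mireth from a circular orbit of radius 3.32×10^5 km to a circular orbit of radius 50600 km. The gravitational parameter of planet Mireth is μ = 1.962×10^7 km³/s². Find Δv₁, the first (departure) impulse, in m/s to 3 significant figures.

Δv₁ = 3730 m/s

The Hohmann ellipse has a_t = (r₁ + r₂)/2 = 1.913×10^5 km.
On the circular orbit at r = 3.320×10^5 km, v_c = √(μ/r) = 7.6874 km/s.
Vis-viva on the transfer ellipse at r = 3.320×10^5 km gives v_t = √[μ(2/r − 1/a_t)] = 3.9537 km/s.
Δv₁ = |v_t − v_c| = |3.9537 − 7.6874| = 3.734 km/s.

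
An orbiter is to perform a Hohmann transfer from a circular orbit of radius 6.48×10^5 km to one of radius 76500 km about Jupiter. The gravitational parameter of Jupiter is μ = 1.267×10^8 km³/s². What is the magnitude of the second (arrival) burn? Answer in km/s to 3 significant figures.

Δv₂ = 13.7 km/s

Transfer-ellipse semi-major axis a_t = (r₁ + r₂)/2 = (6.480×10^5 + 76500)/2 = 3.6225×10^5 km.
On the circular orbit at r = 76500 km, v_c = √(μ/r) = 40.70 km/s.
Vis-viva on the transfer ellipse at r = 76500 km gives v_t = √[μ(2/r − 1/a_t)] = 54.43 km/s.
Δv₂ = |v_t − v_c| = |54.43 − 40.70| = 13.73 km/s.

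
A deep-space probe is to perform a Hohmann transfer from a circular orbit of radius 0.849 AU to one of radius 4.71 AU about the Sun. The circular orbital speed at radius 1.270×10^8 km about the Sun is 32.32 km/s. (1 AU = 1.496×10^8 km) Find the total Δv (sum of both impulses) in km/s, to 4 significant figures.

From the circular-orbit relation v² = μ/r at r = 1.270×10^8 km: μ = v²r = (32.32)² × 1.270×10^8 = 1.32662×10^11 km³/s².
In km: r₁ = 0.849 × 1.496×10^8 = 1.270104×10^8 km; r₂ = 4.71 × 1.496×10^8 = 7.04616×10^8 km.
Transfer-ellipse semi-major axis a_t = (r₁ + r₂)/2 = (1.270104×10^8 + 7.04616×10^8)/2 = 4.158132×10^8 km.
At r₁ the circular-orbit speed is v₁ = √(μ/r₁) = 32.319 km/s.
Transfer-orbit speed at r₁ (vis-viva): v_p = √[μ(2/r₁ − 1/a_t)] = 42.071 km/s.
First burn Δv₁ = |v_p − v₁| = 9.752 km/s.
At r₂, v₂ = √(μ/r₂) = 13.7214 km/s.
Transfer-orbit speed at r₂: v_a = √[μ(2/r₂ − 1/a_t)] = 7.58346 km/s.
Second burn Δv₂ = |v₂ − v_a| = 6.138 km/s.
Δv = Δv₁ + Δv₂ = 9.752 + 6.138 = 15.89 km/s.

Δv = 15.89 km/s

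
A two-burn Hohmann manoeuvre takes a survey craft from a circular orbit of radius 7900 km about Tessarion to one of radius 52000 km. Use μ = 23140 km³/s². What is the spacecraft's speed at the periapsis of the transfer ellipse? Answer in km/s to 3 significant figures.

The Hohmann ellipse has a_t = (r₁ + r₂)/2 = 29950 km.
The periapsis of the transfer ellipse is at r = 7900 km.
Vis-viva: v = √[μ(2/r − 1/a_t)] = √[23140 × (2/7900 − 1/29950)] = 2.255 km/s.

v = 2.26 km/s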